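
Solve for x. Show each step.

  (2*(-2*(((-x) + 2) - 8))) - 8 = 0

Step 1. [(2*(-2*(((-x) + 2) - 8))) - 8 = 0] the outer -8 inverts by adding 8 ⇒ sub: 2*(-2*(((-x) + 2) - 8)) = 8.
Step 2. [2*(-2*(((-x) + 2) - 8)) = 8] 2·(inner) — divide through by 2, so div: -2*(((-x) + 2) - 8) = 4.
Step 3. [-2*(((-x) + 2) - 8) = 4] -2·(inner) — divide through by -2 ⇒ div: ((-x) + 2) - 8 = -2.
Step 4. [((-x) + 2) - 8 = -2] add 8: x sits inside (… - 8), so sub: (-x) + 2 = 6.
Step 5. [(-x) + 2 = 6] peel the +2: subtract 2 from each side, so sub: -x = 4.
Step 6. [-x = 4] leading − — multiply by −1, so neg: x = -4.

Answer: x ∈ {-4}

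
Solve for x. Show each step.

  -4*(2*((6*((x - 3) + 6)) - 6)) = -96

Step 1. [-4*(2*((6*((x - 3) + 6)) - 6)) = -96] -4·(inner) — divide through by -4, so div: 2*((6*((x - 3) + 6)) - 6) = 24.
Step 2. [2*((6*((x - 3) + 6)) - 6) = 24] 2 out front; divide by 2 ⇒ div: (6*((x - 3) + 6)) - 6 = 12.
Step 3. [(6*((x - 3) + 6)) - 6 = 12] peel the -6: add 6 from each side ⇒ sub: 6*((x - 3) + 6) = 18.
Step 4. [6*((x - 3) + 6) = 18] divide by the outer 6, so div: (x - 3) + 6 = 3.
Step 5. [(x - 3) + 6 = 3] +6 is outermost — subtract 6 both sides ⇒ sub: x - 3 = -3.
Step 6. [x - 3 = -3] peel the -3: add 3 from each side, so sub: x = 0.

Answer: x ∈ {0}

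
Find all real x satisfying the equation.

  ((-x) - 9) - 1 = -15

Step 1. [((-x) - 9) - 1 = -15] 1 comes off first (add 1) ⇒ sub: (-x) - 9 = -14.
Step 2. [(-x) - 9 = -14] add 9: x sits inside (… - 9) ⇒ sub: -x = -5.
Step 3. [-x = -5] LHS negated; negate both sides. So neg: x = 5.

Answer: x ∈ {5}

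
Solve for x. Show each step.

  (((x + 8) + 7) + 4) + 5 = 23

Step 1. [(((x + 8) + 7) + 4) + 5 = 23] +5 is outermost — subtract 5 both sides. So sub: ((x + 8) + 7) + 4 = 18.
Step 2. [((x + 8) + 7) + 4 = 18] +4 is outermost — subtract 4 both sides, so sub: (x + 8) + 7 = 14.
Step 3. [(x + 8) + 7 = 14] 7 comes off first (subtract 7). So sub: x + 8 = 7.
Step 4. [x + 8 = 7] subtract 8: x sits inside (… + 8), so sub: x = -1.

Answer: x ∈ {-1}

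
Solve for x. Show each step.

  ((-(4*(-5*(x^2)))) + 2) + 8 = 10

Step 1. [((-(4*(-5*(x^2)))) + 2) + 8 = 10] the outer +8 inverts by subtracting 8. So sub: (-(4*(-5*(x^2)))) + 2 = 2.
Step 2. [(-(4*(-5*(x^2)))) + 2 = 2] +2 is outermost — subtract 2 both sides, so sub: -(4*(-5*(x^2))) = 0.
Step 3. [-(4*(-5*(x^2))) = 0] leading − — multiply by −1, so neg: 4*(-5*(x^2)) = 0.
Step 4. [4*(-5*(x^2)) = 0] LHS = 4·(…); ÷4 both sides ⇒ div: -5*(x^2) = 0.
Step 5. [-5*(x^2) = 0] LHS = -5·(…); ÷-5 both sides ⇒ div: x^2 = 0.
Step 6. [x^2 = 0] LHS squared, RHS 0 ≥ 0: apply √ (±), so sqrt: x = 0.

Answer: x ∈ {0}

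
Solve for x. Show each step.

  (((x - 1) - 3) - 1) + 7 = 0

Step 1. [(((x - 1) - 3) - 1) + 7 = 0] +7 is outermost — subtract 7 both sides. So sub: ((x - 1) - 3) - 1 = -7.
Step 2. [((x - 1) - 3) - 1 = -7] 1 comes off first (add 1) ⇒ sub: (x - 1) - 3 = -6.
Step 3. [(x - 1) - 3 = -6] 3 comes off first (add 3). So sub: x - 1 = -3.
Step 4. [x - 1 = -3] -1 is outermost — add 1 both sides. So sub: x = -2.

Answer: x ∈ {-2}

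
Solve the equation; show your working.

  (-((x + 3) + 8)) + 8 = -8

Step 1. [(-((x + 3) + 8)) + 8 = -8] peel the +8: subtract 8 from each side. So sub: -((x + 3) + 8) = -16.
Step 2. [-((x + 3) + 8) = -16] flip signs both sides, so neg: (x + 3) + 8 = 16.
Step 3. [(x + 3) + 8 = 16] peel the +8: subtract 8 from each side. So sub: x + 3 = 8.
Step 4. [x + 3 = 8] 3 comes off first (subtract 3), so sub: x = 5.

Answer: x ∈ {5}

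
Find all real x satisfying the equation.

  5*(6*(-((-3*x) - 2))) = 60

Step 1. [5*(6*(-((-3*x) - 2))) = 60] LHS = 5·(…); ÷5 both sides, so div: 6*(-((-3*x) - 2)) = 12.
Step 2. [6*(-((-3*x) - 2)) = 12] LHS = 6·(…); ÷6 both sides. So div: -((-3*x) - 2) = 2.
Step 3. [-((-3*x) - 2) = 2] LHS negated; negate both sides. So neg: (-3*x) - 2 = -2.
Step 4. [(-3*x) - 2 = -2] -2 is outermost — add 2 both sides. So sub: -3*x = 0.
Step 5. [-3*x = 0] divide by the outer -3. So div: x = 0.

Answer: x ∈ {0}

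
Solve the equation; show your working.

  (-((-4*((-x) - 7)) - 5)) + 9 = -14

Step 1. [(-((-4*((-x) - 7)) - 5)) + 9 = -14] the outer +9 inverts by subtracting 9 ⇒ sub: -((-4*((-x) - 7)) - 5) = -23.
Step 2. [-((-4*((-x) - 7)) - 5) = -23] leading − — multiply by −1. So neg: (-4*((-x) - 7)) - 5 = 23.
Step 3. [(-4*((-x) - 7)) - 5 = 23] add 5: x sits inside (… - 5) ⇒ sub: -4*((-x) - 7) = 28.
Step 4. [-4*((-x) - 7) = 28] divide by the outer -4. So div: (-x) - 7 = -7.
Step 5. [(-x) - 7 = -7] the outer -7 inverts by adding 7 ⇒ sub: -x = 0.
Step 6. [-x = 0] leading − — multiply by −1. So neg: x = 0.

Answer: x ∈ {0}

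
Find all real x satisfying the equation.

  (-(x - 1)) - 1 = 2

Step 1. [(-(x - 1)) - 1 = 2] the outer -1 inverts by adding 1. So sub: -(x - 1) = 3.
Step 2. [-(x - 1) = 3] leading − — multiply by −1, so neg: x - 1 = -3.
Step 3. [x - 1 = -3] -1 is outermost — add 1 both sides. So sub: x = -2.

Answer: x ∈ {-2}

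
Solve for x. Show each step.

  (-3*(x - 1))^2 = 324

Step 1. [(-3*(x - 1))^2 = 324] LHS squared, RHS 324 ≥ 0: apply √ (±) ⇒ sqrt: -3*(x - 1) = 18 or -18.
Step 2. [-3*(x - 1) = 18 or -18] LHS = -3·(…); ÷-3 both sides. So div: x - 1 = -6 or 6.
Step 3. [x - 1 = -6 or 6] peel the -1: add 1 from each side ⇒ sub: x = -5 or 7.

Answer: x ∈ {-5, 7}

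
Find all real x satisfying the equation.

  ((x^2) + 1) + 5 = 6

Step 1. [((x^2) + 1) + 5 = 6] peel the +5: subtract 5 from each side. So sub: (x^2) + 1 = 1.
Step 2. [(x^2) + 1 = 1] +1 is outermost — subtract 1 both sides. So sub: x^2 = 0.
Step 3. [x^2 = 0] LHS squared, RHS 0 ≥ 0: apply √ (±), so sqrt: x = 0.

Answer: x ∈ {0}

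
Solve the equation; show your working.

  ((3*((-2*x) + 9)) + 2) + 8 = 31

Step 1. [((3*((-2*x) + 9)) + 2) + 8 = 31] +8 is outermost — subtract 8 both sides ⇒ sub: (3*((-2*x) + 9)) + 2 = 23.
Step 2. [(3*((-2*x) + 9)) + 2 = 23] the outer +2 inverts by subtracting 2 ⇒ sub: 3*((-2*x) + 9) = 21.
Step 3. [3*((-2*x) + 9) = 21] 3·(inner) — divide through by 3 ⇒ div: (-2*x) + 9 = 7.
Step 4. [(-2*x) + 9 = 7] the outer +9 inverts by subtracting 9. So sub: -2*x = -2.
Step 5. [-2*x = -2] divide by the outer -2, so div: x = 1.

Answer: x ∈ {1}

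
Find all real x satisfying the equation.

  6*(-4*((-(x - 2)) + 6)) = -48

Step 1. [6*(-4*((-(x - 2)) + 6)) = -48] leading coefficient 6: divide by 6. So div: -4*((-(x - 2)) + 6) = -8.
Step 2. [-4*((-(x - 2)) + 6) = -8] divide by the outer -4 ⇒ div: (-(x - 2)) + 6 = 2.
Step 3. [(-(x - 2)) + 6 = 2] 6 comes off first (subtract 6). So sub: -(x - 2) = -4.
Step 4. [-(x - 2) = -4] leading − — multiply by −1, so neg: x - 2 = 4.
Step 5. [x - 2 = 4] -2 is outermost — add 2 both sides. So sub: x = 6.

Answer: x ∈ {6}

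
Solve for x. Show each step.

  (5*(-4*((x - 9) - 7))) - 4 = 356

Step 1. [(5*(-4*((x - 9) - 7))) - 4 = 356] 4 comes off first (add 4) ⇒ sub: 5*(-4*((x - 9) - 7)) = 360.
Step 2. [5*(-4*((x - 9) - 7)) = 360] 5 out front; divide by 5. So div: -4*((x - 9) - 7) = 72.
Step 3. [-4*((x - 9) - 7) = 72] divide by the outer -4, so div: (x - 9) - 7 = -18.
Step 4. [(x - 9) - 7 = -18] 7 comes off first (add 7) ⇒ sub: x - 9 = -11.
Step 5. [x - 9 = -11] add 9: x sits inside (… - 9) ⇒ sub: x = -2.

Answer: x ∈ {-2}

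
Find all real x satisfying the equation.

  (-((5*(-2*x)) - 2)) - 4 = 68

Step 1. [(-((5*(-2*x)) - 2)) - 4 = 68] peel the -4: add 4 from each side, so sub: -((5*(-2*x)) - 2) = 72.
Step 2. [-((5*(-2*x)) - 2) = 72] flip signs both sides, so neg: (5*(-2*x)) - 2 = -72.
Step 3. [(5*(-2*x)) - 2 = -72] 2 comes off first (add 2). So sub: 5*(-2*x) = -70.
Step 4. [5*(-2*x) = -70] 5·(inner) — divide through by 5 ⇒ div: -2*x = -14.
Step 5. [-2*x = -14] leading coefficient -2: divide by -2 ⇒ div: x = 7.

Answer: x ∈ {7}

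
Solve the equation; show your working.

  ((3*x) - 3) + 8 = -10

Step 1. [((3*x) - 3) + 8 = -10] 8 comes off first (subtract 8). So sub: (3*x) - 3 = -18.
Step 2. [(3*x) - 3 = -18] common factor 3 (LHS and -18) — divide through, so factor: x - 1 = -6.
Step 3. [x - 1 = -6] the outer -1 inverts by adding 1 ⇒ sub: x = -5.

Answer: x ∈ {-5}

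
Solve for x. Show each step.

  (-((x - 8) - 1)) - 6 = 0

Step 1. [(-((x - 8) - 1)) - 6 = 0] peel the -6: add 6 from each side ⇒ sub: -((x - 8) - 1) = 6.
Step 2. [-((x - 8) - 1) = 6] LHS negated; negate both sides ⇒ neg: (x - 8) - 1 = -6.
Step 3. [(x - 8) - 1 = -6] 1 comes off first (add 1), so sub: x - 8 = -5.
Step 4. [x - 8 = -5] 8 comes off first (add 8), so sub: x = 3.

Answer: x ∈ {3}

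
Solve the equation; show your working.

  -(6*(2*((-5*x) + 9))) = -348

Step 1. [-(6*(2*((-5*x) + 9))) = -348] leading − — multiply by −1. So neg: 6*(2*((-5*x) + 9)) = 348.
Step 2. [6*(2*((-5*x) + 9)) = 348] 6·(inner) — divide through by 6, so div: 2*((-5*x) + 9) = 58.
Step 3. [2*((-5*x) + 9) = 58] 2 out front; divide by 2. So div: (-5*x) + 9 = 29.
Step 4. [(-5*x) + 9 = 29] subtract 9: x sits inside (… + 9) ⇒ sub: -5*x = 20.
Step 5. [-5*x = 20] divide by the outer -5. So div: x = -4.

Answer: x ∈ {-4}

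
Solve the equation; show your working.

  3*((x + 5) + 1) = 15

Step 1. [3*((x + 5) + 1) = 15] leading coefficient 3: divide by 3, so div: (x + 5) + 1 = 5.
Step 2. [(x + 5) + 1 = 5] 1 comes off first (subtract 1), so sub: x + 5 = 4.
Step 3. [x + 5 = 4] the outer +5 inverts by subtracting 5 ⇒ sub: x = -1.

Answer: x ∈ {-1}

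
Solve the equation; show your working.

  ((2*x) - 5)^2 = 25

Step 1. [((2*x) - 5)^2 = 25] LHS squared, RHS 25 ≥ 0: apply √ (±) ⇒ sqrt: (2*x) - 5 = 5 or -5.
Step 2. [(2*x) - 5 = 5 or -5] the outer -5 inverts by adding 5, so sub: 2*x = 10 or 0.
Step 3. [2*x = 10 or 0] leading coefficient 2: divide by 2 ⇒ div: x = 5 or 0.

Answer: x ∈ {0, 5}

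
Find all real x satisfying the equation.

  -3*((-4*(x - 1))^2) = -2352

Step 1. [-3*((-4*(x - 1))^2) = -2352] -3·(inner) — divide through by -3. So div: (-4*(x - 1))^2 = 784.
Step 2. [(-4*(x - 1))^2 = 784] √ both sides: 784 ≥ 0 gives two branches ⇒ sqrt: -4*(x - 1) = 28 or -28.
Step 3. [-4*(x - 1) = 28 or -28] LHS = -4·(…); ÷-4 both sides ⇒ div: x - 1 = -7 or 7.
Step 4. [x - 1 = -7 or 7] 1 comes off first (add 1) ⇒ sub: x = -6 or 8.

Answer: x ∈ {-6, 8}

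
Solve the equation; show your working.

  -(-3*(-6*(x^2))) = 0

Step 1. [-(-3*(-6*(x^2))) = 0] flip signs both sides, so neg: -3*(-6*(x^2)) = 0.
Step 2. [-3*(-6*(x^2)) = 0] leading coefficient -3: divide by -3 ⇒ div: -6*(x^2) = 0.
Step 3. [-6*(x^2) = 0] leading coefficient -6: divide by -6 ⇒ div: x^2 = 0.
Step 4. [x^2 = 0] LHS squared, RHS 0 ≥ 0: apply √ (±) ⇒ sqrt: x = 0.

Answer: x ∈ {0}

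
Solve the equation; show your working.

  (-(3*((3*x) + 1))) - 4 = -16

Step 1. [(-(3*((3*x) + 1))) - 4 = -16] -4 is outermost — add 4 both sides, so sub: -(3*((3*x) + 1)) = -12.
Step 2. [-(3*((3*x) + 1)) = -12] flip signs both sides, so neg: 3*((3*x) + 1) = 12.
Step 3. [3*((3*x) + 1) = 12] 3 out front; divide by 3, so div: (3*x) + 1 = 4.
Step 4. [(3*x) + 1 = 4] the outer +1 inverts by subtracting 1. So sub: 3*x = 3.
Step 5. [3*x = 3] leading coefficient 3: divide by 3 ⇒ div: x = 1.

Answer: x ∈ {1}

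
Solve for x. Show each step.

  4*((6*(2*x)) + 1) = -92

Step 1. [4*((6*(2*x)) + 1) = -92] LHS = 4·(…); ÷4 both sides ⇒ div: (6*(2*x)) + 1 = -23.
Step 2. [(6*(2*x)) + 1 = -23] +1 is outermost — subtract 1 both sides. So sub: 6*(2*x) = -24.
Step 3. [6*(2*x) = -24] divide by the outer 6. So div: 2*x = -4.
Step 4. [2*x = -4] 2 out front; divide by 2, so div: x = -2.

Answer: x ∈ {-2}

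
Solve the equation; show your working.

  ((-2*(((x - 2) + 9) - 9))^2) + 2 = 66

Step 1. [((-2*(((x - 2) + 9) - 9))^2) + 2 = 66] subtract 2: x sits inside (… + 2), so sub: (-2*(((x - 2) + 9) - 9))^2 = 64.
Step 2. [(-2*(((x - 2) + 9) - 9))^2 = 64] LHS squared, RHS 64 ≥ 0: apply √ (±) ⇒ sqrt: -2*(((x - 2) + 9) - 9) = 8 or -8.
Step 3. [-2*(((x - 2) + 9) - 9) = 8 or -8] -2·(inner) — divide through by -2. So div: ((x - 2) + 9) - 9 = -4 or 4.
Step 4. [((x - 2) + 9) - 9 = -4 or 4] 9 comes off first (add 9) ⇒ sub: (x - 2) + 9 = 5 or 13.
Step 5. [(x - 2) + 9 = 5 or 13] peel the +9: subtract 9 from each side. So sub: x - 2 = -4 or 4.
Step 6. [x - 2 = -4 or 4] the outer -2 inverts by adding 2. So sub: x = -2 or 6.

Answer: x ∈ {-2, 6}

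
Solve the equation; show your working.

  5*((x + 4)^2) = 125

Step 1. [5*((x + 4)^2) = 125] divide by the outer 5. So div: (x + 4)^2 = 25.
Step 2. [(x + 4)^2 = 25] √ both sides: 25 ≥ 0 gives two branches ⇒ sqrt: x + 4 = 5 or -5.
Step 3. [x + 4 = 5 or -5] the outer +4 inverts by subtracting 4. So sub: x = 1 or -9.

Answer: x ∈ {-9, 1}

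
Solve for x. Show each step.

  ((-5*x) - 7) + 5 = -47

Step 1. [((-5*x) - 7) + 5 = -47] peel the +5: subtract 5 from each side ⇒ sub: (-5*x) - 7 = -52.
Step 2. [(-5*x) - 7 = -52] -7 is outermost — add 7 both sides ⇒ sub: -5*x = -45.
Step 3. [-5*x = -45] -5·(inner) — divide through by -5 ⇒ div: x = 9.

Answer: x ∈ {9}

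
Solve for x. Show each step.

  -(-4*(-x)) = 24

Step 1. [-(-4*(-x)) = 24] LHS negated; negate both sides, so neg: -4*(-x) = -24.
Step 2. [-4*(-x) = -24] -4 out front; divide by -4. So div: -x = 6.
Step 3. [-x = 6] LHS negated; negate both sides ⇒ neg: x = -6.

Answer: x ∈ {-6}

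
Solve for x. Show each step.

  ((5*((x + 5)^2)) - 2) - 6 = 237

Step 1. [((5*((x + 5)^2)) - 2) - 6 = 237] the outer -6 inverts by adding 6. So sub: (5*((x + 5)^2)) - 2 = 243.
Step 2. [(5*((x + 5)^2)) - 2 = 243] -2 is outermost — add 2 both sides. So sub: 5*((x + 5)^2) = 245.
Step 3. [5*((x + 5)^2) = 245] LHS = 5·(…); ÷5 both sides. So div: (x + 5)^2 = 49.
Step 4. [(x + 5)^2 = 49] 49 ≥ 0, LHS is (·)² — take ±√. So sqrt: x + 5 = 7 or -7.
Step 5. [x + 5 = 7 or -7] peel the +5: subtract 5 from each side, so sub: x = 2 or -12.

Answer: x ∈ {-12, 2}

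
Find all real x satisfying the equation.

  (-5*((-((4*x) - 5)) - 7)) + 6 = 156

Step 1. [(-5*((-((4*x) - 5)) - 7)) + 6 = 156] peel the +6: subtract 6 from each side, so sub: -5*((-((4*x) - 5)) - 7) = 150.
Step 2. [-5*((-((4*x) - 5)) - 7) = 150] divide by the outer -5, so div: (-((4*x) - 5)) - 7 = -30.
Step 3. [(-((4*x) - 5)) - 7 = -30] peel the -7: add 7 from each side, so sub: -((4*x) - 5) = -23.
Step 4. [-((4*x) - 5) = -23] LHS negated; negate both sides. So neg: (4*x) - 5 = 23.
Step 5. [(4*x) - 5 = 23] -5 is outermost — add 5 both sides ⇒ sub: 4*x = 28.
Step 6. [4*x = 28] 4·(inner) — divide through by 4, so div: x = 7.

Answer: x ∈ {7}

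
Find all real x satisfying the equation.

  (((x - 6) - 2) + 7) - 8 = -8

Step 1. [(((x - 6) - 2) + 7) - 8 = -8] peel the -8: add 8 from each side. So sub: ((x - 6) - 2) + 7 = 0.
Step 2. [((x - 6) - 2) + 7 = 0] subtract 7: x sits inside (… + 7) ⇒ sub: (x - 6) - 2 = -7.
Step 3. [(x - 6) - 2 = -7] peel the -2: add 2 from each side, so sub: x - 6 = -5.
Step 4. [x - 6 = -5] peel the -6: add 6 from each side, so sub: x = 1.

Answer: x ∈ {1}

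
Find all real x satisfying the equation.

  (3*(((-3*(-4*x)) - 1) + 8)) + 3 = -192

Step 1. [(3*(((-3*(-4*x)) - 1) + 8)) + 3 = -192] common factor 3 (LHS and -192) — divide through. So factor: (((-3*(-4*x)) - 1) + 8) + 1 = -64.
Step 2. [(((-3*(-4*x)) - 1) + 8) + 1 = -64] 1 comes off first (subtract 1), so sub: ((-3*(-4*x)) - 1) + 8 = -65.
Step 3. [((-3*(-4*x)) - 1) + 8 = -65] the outer +8 inverts by subtracting 8 ⇒ sub: (-3*(-4*x)) - 1 = -73.
Step 4. [(-3*(-4*x)) - 1 = -73] add 1: x sits inside (… - 1), so sub: -3*(-4*x) = -72.
Step 5. [-3*(-4*x) = -72] divide by the outer -3 ⇒ div: -4*x = 24.
Step 6. [-4*x = 24] -4 out front; divide by -4 ⇒ div: x = -6.

Answer: x ∈ {-6}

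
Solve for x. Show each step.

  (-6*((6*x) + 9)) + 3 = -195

Step 1. [(-6*((6*x) + 9)) + 3 = -195] 3 comes off first (subtract 3), so sub: -6*((6*x) + 9) = -198.
Step 2. [-6*((6*x) + 9) = -198] -6·(inner) — divide through by -6, so div: (6*x) + 9 = 33.
Step 3. [(6*x) + 9 = 33] the outer +9 inverts by subtracting 9, so sub: 6*x = 24.
Step 4. [6*x = 24] 6 out front; divide by 6. So div: x = 4.

Answer: x ∈ {4}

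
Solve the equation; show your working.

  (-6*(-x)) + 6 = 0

Step 1. [(-6*(-x)) + 6 = 0] peel the +6: subtract 6 from each side. So sub: -6*(-x) = -6.
Step 2. [-6*(-x) = -6] LHS = -6·(…); ÷-6 both sides. So div: -x = 1.
Step 3. [-x = 1] flip signs both sides ⇒ neg: x = -1.

Answer: x ∈ {-1}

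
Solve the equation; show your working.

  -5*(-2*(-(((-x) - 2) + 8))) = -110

Step 1. [-5*(-2*(-(((-x) - 2) + 8))) = -110] LHS = -5·(…); ÷-5 both sides. So div: -2*(-(((-x) - 2) + 8)) = 22.
Step 2. [-2*(-(((-x) - 2) + 8)) = 22] -2 out front; divide by -2 ⇒ div: -(((-x) - 2) + 8) = -11.
Step 3. [-(((-x) - 2) + 8) = -11] LHS negated; negate both sides, so neg: ((-x) - 2) + 8 = 11.
Step 4. [((-x) - 2) + 8 = 11] 8 comes off first (subtract 8), so sub: (-x) - 2 = 3.
Step 5. [(-x) - 2 = 3] peel the -2: add 2 from each side. So sub: -x = 5.
Step 6. [-x = 5] LHS negated; negate both sides. So neg: x = -5.

Answer: x ∈ {-5}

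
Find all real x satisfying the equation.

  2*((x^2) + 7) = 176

Step 1. [2*((x^2) + 7) = 176] LHS = 2·(…); ÷2 both sides ⇒ div: (x^2) + 7 = 88.
Step 2. [(x^2) + 7 = 88] the outer +7 inverts by subtracting 7, so sub: x^2 = 81.
Step 3. [x^2 = 81] LHS squared, RHS 81 ≥ 0: apply √ (±), so sqrt: x = 9 or -9.

Answer: x ∈ {-9, 9}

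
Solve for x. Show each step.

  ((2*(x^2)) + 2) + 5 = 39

Step 1. [((2*(x^2)) + 2) + 5 = 39] the outer +5 inverts by subtracting 5. So sub: (2*(x^2)) + 2 = 34.
Step 2. [(2*(x^2)) + 2 = 34] common factor 2 (LHS and 34) — divide through, so factor: (x^2) + 1 = 17.
Step 3. [(x^2) + 1 = 17] subtract 1: x sits inside (… + 1). So sub: x^2 = 16.
Step 4. [x^2 = 16] √ both sides: 16 ≥ 0 gives two branches ⇒ sqrt: x = 4 or -4.

Answer: x ∈ {-4, 4}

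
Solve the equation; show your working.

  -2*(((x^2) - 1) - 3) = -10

Step 1. [-2*(((x^2) - 1) - 3) = -10] divide by the outer -2 ⇒ div: ((x^2) - 1) - 3 = 5.
Step 2. [((x^2) - 1) - 3 = 5] peel the -3: add 3 from each side. So sub: (x^2) - 1 = 8.
Step 3. [(x^2) - 1 = 8] -1 is outermost — add 1 both sides ⇒ sub: x^2 = 9.
Step 4. [x^2 = 9] LHS squared, RHS 9 ≥ 0: apply √ (±) ⇒ sqrt: x = 3 or -3.

Answer: x ∈ {-3, 3}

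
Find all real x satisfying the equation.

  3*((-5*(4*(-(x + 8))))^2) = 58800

Step 1. [3*((-5*(4*(-(x + 8))))^2) = 58800] 3 out front; divide by 3 ⇒ div: (-5*(4*(-(x + 8))))^2 = 19600.
Step 2. [(-5*(4*(-(x + 8))))^2 = 19600] LHS squared, RHS 19600 ≥ 0: apply √ (±) ⇒ sqrt: -5*(4*(-(x + 8))) = 140 or -140.
Step 3. [-5*(4*(-(x + 8))) = 140 or -140] LHS = -5·(…); ÷-5 both sides ⇒ div: 4*(-(x + 8)) = -28 or 28.
Step 4. [4*(-(x + 8)) = -28 or 28] leading coefficient 4: divide by 4 ⇒ div: -(x + 8) = -7 or 7.
Step 5. [-(x + 8) = -7 or 7] leading − — multiply by −1 ⇒ neg: x + 8 = 7 or -7.
Step 6. [x + 8 = 7 or -7] peel the +8: subtract 8 from each side. So sub: x = -1 or -15.

Answer: x ∈ {-15, -1}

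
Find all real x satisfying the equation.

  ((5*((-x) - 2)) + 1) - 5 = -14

Step 1. [((5*((-x) - 2)) + 1) - 5 = -14] add 5: x sits inside (… - 5). So sub: (5*((-x) - 2)) + 1 = -9.
Step 2. [(5*((-x) - 2)) + 1 = -9] peel the +1: subtract 1 from each side ⇒ sub: 5*((-x) - 2) = -10.
Step 3. [5*((-x) - 2) = -10] divide by the outer 5, so div: (-x) - 2 = -2.
Step 4. [(-x) - 2 = -2] 2 comes off first (add 2) ⇒ sub: -x = 0.
Step 5. [-x = 0] leading − — multiply by −1, so neg: x = 0.

Answer: x ∈ {0}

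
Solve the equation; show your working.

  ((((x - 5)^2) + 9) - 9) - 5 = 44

Step 1. [((((x - 5)^2) + 9) - 9) - 5 = 44] peel the -5: add 5 from each side ⇒ sub: (((x - 5)^2) + 9) - 9 = 49.
Step 2. [(((x - 5)^2) + 9) - 9 = 49] 9 comes off first (add 9) ⇒ sub: ((x - 5)^2) + 9 = 58.
Step 3. [((x - 5)^2) + 9 = 58] +9 is outermost — subtract 9 both sides ⇒ sub: (x - 5)^2 = 49.
Step 4. [(x - 5)^2 = 49] 49 ≥ 0, LHS is (·)² — take ±√. So sqrt: x - 5 = 7 or -7.
Step 5. [x - 5 = 7 or -7] the outer -5 inverts by adding 5. So sub: x = 12 or -2.

Answer: x ∈ {-2, 12}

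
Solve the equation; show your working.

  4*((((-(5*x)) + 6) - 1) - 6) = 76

Step 1. [4*((((-(5*x)) + 6) - 1) - 6) = 76] LHS = 4·(…); ÷4 both sides ⇒ div: (((-(5*x)) + 6) - 1) - 6 = 19.
Step 2. [(((-(5*x)) + 6) - 1) - 6 = 19] 6 comes off first (add 6) ⇒ sub: ((-(5*x)) + 6) - 1 = 25.
Step 3. [((-(5*x)) + 6) - 1 = 25] -1 is outermost — add 1 both sides. So sub: (-(5*x)) + 6 = 26.
Step 4. [(-(5*x)) + 6 = 26] 6 comes off first (subtract 6). So sub: -(5*x) = 20.
Step 5. [-(5*x) = 20] flip signs both sides ⇒ neg: 5*x = -20.
Step 6. [5*x = -20] divide by the outer 5. So div: x = -4.

Answer: x ∈ {-4}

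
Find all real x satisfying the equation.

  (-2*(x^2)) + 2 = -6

Step 1. [(-2*(x^2)) + 2 = -6] -2 | LHS and -2 | -6: pull -2 out, so factor: (x^2) - 1 = 3.
Step 2. [(x^2) - 1 = 3] 1 comes off first (add 1) ⇒ sub: x^2 = 4.
Step 3. [x^2 = 4] √ both sides: 4 ≥ 0 gives two branches ⇒ sqrt: x = 2 or -2.

Answer: x ∈ {-2, 2}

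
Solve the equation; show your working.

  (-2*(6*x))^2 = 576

Step 1. [(-2*(6*x))^2 = 576] LHS squared, RHS 576 ≥ 0: apply √ (±), so sqrt: -2*(6*x) = 24 or -24.
Step 2. [-2*(6*x) = 24 or -24] -2 out front; divide by -2, so div: 6*x = -12 or 12.
Step 3. [6*x = -12 or 12] 6·(inner) — divide through by 6, so div: x = -2 or 2.

Answer: x ∈ {-2, 2}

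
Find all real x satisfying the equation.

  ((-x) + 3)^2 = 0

Step 1. [((-x) + 3)^2 = 0] 0 ≥ 0, LHS is (·)² — take ±√, so sqrt: (-x) + 3 = 0.
Step 2. [(-x) + 3 = 0] peel the +3: subtract 3 from each side, so sub: -x = -3.
Step 3. [-x = -3] leading − — multiply by −1. So neg: x = 3.

Answer: x ∈ {3}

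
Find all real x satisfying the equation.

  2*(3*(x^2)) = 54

Step 1. [2*(3*(x^2)) = 54] 2·(inner) — divide through by 2 ⇒ div: 3*(x^2) = 27.
Step 2. [3*(x^2) = 27] leading coefficient 3: divide by 3. So div: x^2 = 9.
Step 3. [x^2 = 9] LHS squared, RHS 9 ≥ 0: apply √ (±) ⇒ sqrt: x = 3 or -3.

Answer: x ∈ {-3, 3}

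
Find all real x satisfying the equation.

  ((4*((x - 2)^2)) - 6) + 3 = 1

Step 1. [((4*((x - 2)^2)) - 6) + 3 = 1] 3 comes off first (subtract 3), so sub: (4*((x - 2)^2)) - 6 = -2.
Step 2. [(4*((x - 2)^2)) - 6 = -2] add 6: x sits inside (… - 6), so sub: 4*((x - 2)^2) = 4.
Step 3. [4*((x - 2)^2) = 4] 4 out front; divide by 4, so div: (x - 2)^2 = 1.
Step 4. [(x - 2)^2 = 1] 1 ≥ 0, LHS is (·)² — take ±√. So sqrt: x - 2 = 1 or -1.
Step 5. [x - 2 = 1 or -1] peel the -2: add 2 from each side. So sub: x = 3 or 1.

Answer: x ∈ {1, 3}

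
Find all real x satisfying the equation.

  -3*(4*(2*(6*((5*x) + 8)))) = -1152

Step 1. [-3*(4*(2*(6*((5*x) + 8)))) = -1152] LHS = -3·(…); ÷-3 both sides, so div: 4*(2*(6*((5*x) + 8))) = 384.
Step 2. [4*(2*(6*((5*x) + 8))) = 384] divide by the outer 4. So div: 2*(6*((5*x) + 8)) = 96.
Step 3. [2*(6*((5*x) + 8)) = 96] divide by the outer 2, so div: 6*((5*x) + 8) = 48.
Step 4. [6*((5*x) + 8) = 48] LHS = 6·(…); ÷6 both sides ⇒ div: (5*x) + 8 = 8.
Step 5. [(5*x) + 8 = 8] the outer +8 inverts by subtracting 8 ⇒ sub: 5*x = 0.
Step 6. [5*x = 0] 5·(inner) — divide through by 5. So div: x = 0.

Answer: x ∈ {0}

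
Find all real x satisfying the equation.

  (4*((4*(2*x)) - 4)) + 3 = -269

Step 1. [(4*((4*(2*x)) - 4)) + 3 = -269] peel the +3: subtract 3 from each side ⇒ sub: 4*((4*(2*x)) - 4) = -272.
Step 2. [4*((4*(2*x)) - 4) = -272] 4 out front; divide by 4, so div: (4*(2*x)) - 4 = -68.
Step 3. [(4*(2*x)) - 4 = -68] 4 | LHS and 4 | -68: pull 4 out ⇒ factor: (2*x) - 1 = -17.
Step 4. [(2*x) - 1 = -17] -1 is outermost — add 1 both sides ⇒ sub: 2*x = -16.
Step 5. [2*x = -16] LHS = 2·(…); ÷2 both sides. So div: x = -8.

Answer: x ∈ {-8}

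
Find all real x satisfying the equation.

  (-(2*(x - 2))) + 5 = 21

Step 1. [(-(2*(x - 2))) + 5 = 21] subtract 5: x sits inside (… + 5). So sub: -(2*(x - 2)) = 16.
Step 2. [-(2*(x - 2)) = 16] leading − — multiply by −1. So neg: 2*(x - 2) = -16.
Step 3. [2*(x - 2) = -16] 2 out front; divide by 2, so div: x - 2 = -8.
Step 4. [x - 2 = -8] the outer -2 inverts by adding 2. So sub: x = -6.

Answer: x ∈ {-6}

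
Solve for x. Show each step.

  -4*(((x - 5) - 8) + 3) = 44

Step 1. [-4*(((x - 5) - 8) + 3) = 44] -4 out front; divide by -4. So div: ((x - 5) - 8) + 3 = -11.
Step 2. [((x - 5) - 8) + 3 = -11] subtract 3: x sits inside (… + 3), so sub: (x - 5) - 8 = -14.
Step 3. [(x - 5) - 8 = -14] peel the -8: add 8 from each side, so sub: x - 5 = -6.
Step 4. [x - 5 = -6] the outer -5 inverts by adding 5, so sub: x = -1.

Answer: x ∈ {-1}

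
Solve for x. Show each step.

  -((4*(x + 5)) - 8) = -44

Step 1. [-((4*(x + 5)) - 8) = -44] leading − — multiply by −1. So neg: (4*(x + 5)) - 8 = 44.
Step 2. [(4*(x + 5)) - 8 = 44] the outer -8 inverts by adding 8. So sub: 4*(x + 5) = 52.
Step 3. [4*(x + 5) = 52] divide by the outer 4. So div: x + 5 = 13.
Step 4. [x + 5 = 13] +5 is outermost — subtract 5 both sides ⇒ sub: x = 8.

Answer: x ∈ {8}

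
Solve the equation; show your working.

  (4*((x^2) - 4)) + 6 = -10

Step 1. [(4*((x^2) - 4)) + 6 = -10] 6 comes off first (subtract 6) ⇒ sub: 4*((x^2) - 4) = -16.
Step 2. [4*((x^2) - 4) = -16] 4 out front; divide by 4. So div: (x^2) - 4 = -4.
Step 3. [(x^2) - 4 = -4] 4 comes off first (add 4), so sub: x^2 = 0.
Step 4. [x^2 = 0] LHS squared, RHS 0 ≥ 0: apply √ (±) ⇒ sqrt: x = 0.

Answer: x ∈ {0}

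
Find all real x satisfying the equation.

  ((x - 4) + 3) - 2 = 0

Step 1. [((x - 4) + 3) - 2 = 0] peel the -2: add 2 from each side ⇒ sub: (x - 4) + 3 = 2.
Step 2. [(x - 4) + 3 = 2] subtract 3: x sits inside (… + 3). So sub: x - 4 = -1.
Step 3. [x - 4 = -1] peel the -4: add 4 from each side. So sub: x = 3.

Answer: x ∈ {3}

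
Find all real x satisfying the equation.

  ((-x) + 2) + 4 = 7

Step 1. [((-x) + 2) + 4 = 7] +4 is outermost — subtract 4 both sides ⇒ sub: (-x) + 2 = 3.
Step 2. [(-x) + 2 = 3] 2 comes off first (subtract 2). So sub: -x = 1.
Step 3. [-x = 1] flip signs both sides, so neg: x = -1.

Answer: x ∈ {-1}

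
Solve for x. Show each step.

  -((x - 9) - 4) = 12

Step 1. [-((x - 9) - 4) = 12] LHS negated; negate both sides. So neg: (x - 9) - 4 = -12.
Step 2. [(x - 9) - 4 = -12] add 4: x sits inside (… - 4). So sub: x - 9 = -8.
Step 3. [x - 9 = -8] the outer -9 inverts by adding 9. So sub: x = 1.

Answer: x ∈ {1}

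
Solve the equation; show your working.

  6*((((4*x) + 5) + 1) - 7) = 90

Step 1. [6*((((4*x) + 5) + 1) - 7) = 90] 6·(inner) — divide through by 6 ⇒ div: (((4*x) + 5) + 1) - 7 = 15.
Step 2. [(((4*x) + 5) + 1) - 7 = 15] add 7: x sits inside (… - 7), so sub: ((4*x) + 5) + 1 = 22.
Step 3. [((4*x) + 5) + 1 = 22] 1 comes off first (subtract 1). So sub: (4*x) + 5 = 21.
Step 4. [(4*x) + 5 = 21] 5 comes off first (subtract 5), so sub: 4*x = 16.
Step 5. [4*x = 16] LHS = 4·(…); ÷4 both sides ⇒ div: x = 4.

Answer: x ∈ {4}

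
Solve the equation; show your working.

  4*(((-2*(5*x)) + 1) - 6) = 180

Step 1. [4*(((-2*(5*x)) + 1) - 6) = 180] LHS = 4·(…); ÷4 both sides, so div: ((-2*(5*x)) + 1) - 6 = 45.
Step 2. [((-2*(5*x)) + 1) - 6 = 45] -6 is outermost — add 6 both sides, so sub: (-2*(5*x)) + 1 = 51.
Step 3. [(-2*(5*x)) + 1 = 51] the outer +1 inverts by subtracting 1, so sub: -2*(5*x) = 50.
Step 4. [-2*(5*x) = 50] -2 out front; divide by -2 ⇒ div: 5*x = -25.
Step 5. [5*x = -25] divide by the outer 5. So div: x = -5.

Answer: x ∈ {-5}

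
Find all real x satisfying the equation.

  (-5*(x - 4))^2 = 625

Step 1. [(-5*(x - 4))^2 = 625] LHS squared, RHS 625 ≥ 0: apply √ (±). So sqrt: -5*(x - 4) = 25 or -25.
Step 2. [-5*(x - 4) = 25 or -25] leading coefficient -5: divide by -5 ⇒ div: x - 4 = -5 or 5.
Step 3. [x - 4 = -5 or 5] 4 comes off first (add 4). So sub: x = -1 or 9.

Answer: x ∈ {-1, 9}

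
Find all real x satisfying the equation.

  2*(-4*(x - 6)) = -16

Step 1. [2*(-4*(x - 6)) = -16] leading coefficient 2: divide by 2, so div: -4*(x - 6) = -8.
Step 2. [-4*(x - 6) = -8] LHS = -4·(…); ÷-4 both sides, so div: x - 6 = 2.
Step 3. [x - 6 = 2] -6 is outermost — add 6 both sides. So sub: x = 8.

Answer: x ∈ {8}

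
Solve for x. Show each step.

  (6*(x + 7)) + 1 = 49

Step 1. [(6*(x + 7)) + 1 = 49] 1 comes off first (subtract 1). So sub: 6*(x + 7) = 48.
Step 2. [6*(x + 7) = 48] 6 out front; divide by 6, so div: x + 7 = 8.
Step 3. [x + 7 = 8] +7 is outermost — subtract 7 both sides, so sub: x = 1.

Answer: x ∈ {1}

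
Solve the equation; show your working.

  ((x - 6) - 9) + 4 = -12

Step 1. [((x - 6) - 9) + 4 = -12] subtract 4: x sits inside (… + 4), so sub: (x - 6) - 9 = -16.
Step 2. [(x - 6) - 9 = -16] the outer -9 inverts by adding 9. So sub: x - 6 = -7.
Step 3. [x - 6 = -7] peel the -6: add 6 from each side ⇒ sub: x = -1.

Answer: x ∈ {-1}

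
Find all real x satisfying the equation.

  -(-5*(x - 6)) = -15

Step 1. [-(-5*(x - 6)) = -15] flip signs both sides. So neg: -5*(x - 6) = 15.
Step 2. [-5*(x - 6) = 15] -5·(inner) — divide through by -5 ⇒ div: x - 6 = -3.
Step 3. [x - 6 = -3] peel the -6: add 6 from each side, so sub: x = 3.

Answer: x ∈ {3}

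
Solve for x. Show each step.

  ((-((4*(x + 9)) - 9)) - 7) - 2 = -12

Step 1. [((-((4*(x + 9)) - 9)) - 7) - 2 = -12] peel the -2: add 2 from each side, so sub: (-((4*(x + 9)) - 9)) - 7 = -10.
Step 2. [(-((4*(x + 9)) - 9)) - 7 = -10] the outer -7 inverts by adding 7. So sub: -((4*(x + 9)) - 9) = -3.
Step 3. [-((4*(x + 9)) - 9) = -3] flip signs both sides ⇒ neg: (4*(x + 9)) - 9 = 3.
Step 4. [(4*(x + 9)) - 9 = 3] -9 is outermost — add 9 both sides, so sub: 4*(x + 9) = 12.
Step 5. [4*(x + 9) = 12] 4·(inner) — divide through by 4 ⇒ div: x + 9 = 3.
Step 6. [x + 9 = 3] +9 is outermost — subtract 9 both sides. So sub: x = -6.

Answer: x ∈ {-6}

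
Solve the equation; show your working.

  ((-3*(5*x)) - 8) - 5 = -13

Step 1. [((-3*(5*x)) - 8) - 5 = -13] add 5: x sits inside (… - 5), so sub: (-3*(5*x)) - 8 = -8.
Step 2. [(-3*(5*x)) - 8 = -8] the outer -8 inverts by adding 8. So sub: -3*(5*x) = 0.
Step 3. [-3*(5*x) = 0] LHS = -3·(…); ÷-3 both sides ⇒ div: 5*x = 0.
Step 4. [5*x = 0] 5·(inner) — divide through by 5. So div: x = 0.

Answer: x ∈ {0}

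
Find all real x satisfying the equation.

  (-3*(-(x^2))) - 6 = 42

Step 1. [(-3*(-(x^2))) - 6 = 42] -3 | LHS and -3 | 42: pull -3 out ⇒ factor: (-(x^2)) + 2 = -14.
Step 2. [(-(x^2)) + 2 = -14] 2 comes off first (subtract 2). So sub: -(x^2) = -16.
Step 3. [-(x^2) = -16] flip signs both sides, so neg: x^2 = 16.
Step 4. [x^2 = 16] √ both sides: 16 ≥ 0 gives two branches. So sqrt: x = 4 or -4.

Answer: x ∈ {-4, 4}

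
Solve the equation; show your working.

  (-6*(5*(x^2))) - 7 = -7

Step 1. [(-6*(5*(x^2))) - 7 = -7] -7 is outermost — add 7 both sides. So sub: -6*(5*(x^2)) = 0.
Step 2. [-6*(5*(x^2)) = 0] leading coefficient -6: divide by -6. So div: 5*(x^2) = 0.
Step 3. [5*(x^2) = 0] divide by the outer 5 ⇒ div: x^2 = 0.
Step 4. [x^2 = 0] LHS squared, RHS 0 ≥ 0: apply √ (±), so sqrt: x = 0.

Answer: x ∈ {0}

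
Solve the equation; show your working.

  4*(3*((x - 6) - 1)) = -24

Step 1. [4*(3*((x - 6) - 1)) = -24] leading coefficient 4: divide by 4, so div: 3*((x - 6) - 1) = -6.
Step 2. [3*((x - 6) - 1) = -6] leading coefficient 3: divide by 3, so div: (x - 6) - 1 = -2.
Step 3. [(x - 6) - 1 = -2] add 1: x sits inside (… - 1) ⇒ sub: x - 6 = -1.
Step 4. [x - 6 = -1] -6 is outermost — add 6 both sides, so sub: x = 5.

Answer: x ∈ {5}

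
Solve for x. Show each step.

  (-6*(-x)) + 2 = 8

Step 1. [(-6*(-x)) + 2 = 8] the outer +2 inverts by subtracting 2 ⇒ sub: -6*(-x) = 6.
Step 2. [-6*(-x) = 6] -6 out front; divide by -6. So div: -x = -1.
Step 3. [-x = -1] flip signs both sides, so neg: x = 1.

Answer: x ∈ {1}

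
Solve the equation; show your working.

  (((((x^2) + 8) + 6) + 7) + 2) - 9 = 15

Step 1. [(((((x^2) + 8) + 6) + 7) + 2) - 9 = 15] peel the -9: add 9 from each side, so sub: ((((x^2) + 8) + 6) + 7) + 2 = 24.
Step 2. [((((x^2) + 8) + 6) + 7) + 2 = 24] +2 is outermost — subtract 2 both sides ⇒ sub: (((x^2) + 8) + 6) + 7 = 22.
Step 3. [(((x^2) + 8) + 6) + 7 = 22] subtract 7: x sits inside (… + 7) ⇒ sub: ((x^2) + 8) + 6 = 15.
Step 4. [((x^2) + 8) + 6 = 15] the outer +6 inverts by subtracting 6, so sub: (x^2) + 8 = 9.
Step 5. [(x^2) + 8 = 9] peel the +8: subtract 8 from each side ⇒ sub: x^2 = 1.
Step 6. [x^2 = 1] √ both sides: 1 ≥ 0 gives two branches ⇒ sqrt: x = 1 or -1.

Answer: x ∈ {-1, 1}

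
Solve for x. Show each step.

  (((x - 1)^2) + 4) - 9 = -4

Step 1. [(((x - 1)^2) + 4) - 9 = -4] the outer -9 inverts by adding 9 ⇒ sub: ((x - 1)^2) + 4 = 5.
Step 2. [((x - 1)^2) + 4 = 5] subtract 4: x sits inside (… + 4). So sub: (x - 1)^2 = 1.
Step 3. [(x - 1)^2 = 1] 1 ≥ 0, LHS is (·)² — take ±√. So sqrt: x - 1 = 1 or -1.
Step 4. [x - 1 = 1 or -1] 1 comes off first (add 1), so sub: x = 2 or 0.

Answer: x ∈ {0, 2}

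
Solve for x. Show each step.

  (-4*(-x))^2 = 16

Step 1. [(-4*(-x))^2 = 16] LHS squared, RHS 16 ≥ 0: apply √ (±) ⇒ sqrt: -4*(-x) = 4 or -4.
Step 2. [-4*(-x) = 4 or -4] -4·(inner) — divide through by -4. So div: -x = -1 or 1.
Step 3. [-x = -1 or 1] flip signs both sides ⇒ neg: x = 1 or -1.

Answer: x ∈ {-1, 1}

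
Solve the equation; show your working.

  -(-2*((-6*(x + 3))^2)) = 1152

Step 1. [-(-2*((-6*(x + 3))^2)) = 1152] flip signs both sides. So neg: -2*((-6*(x + 3))^2) = -1152.
Step 2. [-2*((-6*(x + 3))^2) = -1152] leading coefficient -2: divide by -2 ⇒ div: (-6*(x + 3))^2 = 576.
Step 3. [(-6*(x + 3))^2 = 576] 576 ≥ 0, LHS is (·)² — take ±√. So sqrt: -6*(x + 3) = 24 or -24.
Step 4. [-6*(x + 3) = 24 or -24] LHS = -6·(…); ÷-6 both sides, so div: x + 3 = -4 or 4.
Step 5. [x + 3 = -4 or 4] +3 is outermost — subtract 3 both sides. So sub: x = -7 or 1.

Answer: x ∈ {-7, 1}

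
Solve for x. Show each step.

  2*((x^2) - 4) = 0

Step 1. [2*((x^2) - 4) = 0] leading coefficient 2: divide by 2 ⇒ div: (x^2) - 4 = 0.
Step 2. [(x^2) - 4 = 0] 4 comes off first (add 4) ⇒ sub: x^2 = 4.
Step 3. [x^2 = 4] √ both sides: 4 ≥ 0 gives two branches ⇒ sqrt: x = 2 or -2.

Answer: x ∈ {-2, 2}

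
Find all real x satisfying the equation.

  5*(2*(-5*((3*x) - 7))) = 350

Step 1. [5*(2*(-5*((3*x) - 7))) = 350] 5·(inner) — divide through by 5, so div: 2*(-5*((3*x) - 7)) = 70.
Step 2. [2*(-5*((3*x) - 7)) = 70] 2 out front; divide by 2. So div: -5*((3*x) - 7) = 35.
Step 3. [-5*((3*x) - 7) = 35] -5·(inner) — divide through by -5, so div: (3*x) - 7 = -7.
Step 4. [(3*x) - 7 = -7] add 7: x sits inside (… - 7) ⇒ sub: 3*x = 0.
Step 5. [3*x = 0] 3 out front; divide by 3 ⇒ div: x = 0.

Answer: x ∈ {0}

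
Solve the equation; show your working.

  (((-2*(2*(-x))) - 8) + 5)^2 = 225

Step 1. [(((-2*(2*(-x))) - 8) + 5)^2 = 225] √ both sides: 225 ≥ 0 gives two branches, so sqrt: ((-2*(2*(-x))) - 8) + 5 = 15 or -15.
Step 2. [((-2*(2*(-x))) - 8) + 5 = 15 or -15] subtract 5: x sits inside (… + 5) ⇒ sub: (-2*(2*(-x))) - 8 = 10 or -20.
Step 3. [(-2*(2*(-x))) - 8 = 10 or -20] peel the -8: add 8 from each side. So sub: -2*(2*(-x)) = 18 or -12.
Step 4. [-2*(2*(-x)) = 18 or -12] -2 out front; divide by -2, so div: 2*(-x) = -9 or 6.
Step 5. [2*(-x) = -9 or 6] 2 out front; divide by 2. So div: -x = -9/2 or 3.
Step 6. [-x = -9/2 or 3] leading − — multiply by −1 ⇒ neg: x = 9/2 or -3.

Answer: x ∈ {-3, 9/2}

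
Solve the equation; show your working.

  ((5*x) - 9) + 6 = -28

Step 1. [((5*x) - 9) + 6 = -28] peel the +6: subtract 6 from each side ⇒ sub: (5*x) - 9 = -34.
Step 2. [(5*x) - 9 = -34] 9 comes off first (add 9), so sub: 5*x = -25.
Step 3. [5*x = -25] divide by the outer 5 ⇒ div: x = -5.

Answer: x ∈ {-5}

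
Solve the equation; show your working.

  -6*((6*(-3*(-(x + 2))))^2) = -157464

Step 1. [-6*((6*(-3*(-(x + 2))))^2) = -157464] leading coefficient -6: divide by -6, so div: (6*(-3*(-(x + 2))))^2 = 26244.
Step 2. [(6*(-3*(-(x + 2))))^2 = 26244] LHS squared, RHS 26244 ≥ 0: apply √ (±). So sqrt: 6*(-3*(-(x + 2))) = 162 or -162.
Step 3. [6*(-3*(-(x + 2))) = 162 or -162] divide by the outer 6. So div: -3*(-(x + 2)) = 27 or -27.
Step 4. [-3*(-(x + 2)) = 27 or -27] LHS = -3·(…); ÷-3 both sides, so div: -(x + 2) = -9 or 9.
Step 5. [-(x + 2) = -9 or 9] flip signs both sides. So neg: x + 2 = 9 or -9.
Step 6. [x + 2 = 9 or -9] 2 comes off first (subtract 2), so sub: x = 7 or -11.

Answer: x ∈ {-11, 7}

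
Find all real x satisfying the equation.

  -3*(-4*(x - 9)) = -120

Step 1. [-3*(-4*(x - 9)) = -120] -3·(inner) — divide through by -3, so div: -4*(x - 9) = 40.
Step 2. [-4*(x - 9) = 40] divide by the outer -4. So div: x - 9 = -10.
Step 3. [x - 9 = -10] peel the -9: add 9 from each side ⇒ sub: x = -1.

Answer: x ∈ {-1}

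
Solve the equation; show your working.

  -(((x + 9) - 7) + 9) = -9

Step 1. [-(((x + 9) - 7) + 9) = -9] flip signs both sides ⇒ neg: ((x + 9) - 7) + 9 = 9.
Step 2. [((x + 9) - 7) + 9 = 9] 9 comes off first (subtract 9). So sub: (x + 9) - 7 = 0.
Step 3. [(x + 9) - 7 = 0] 7 comes off first (add 7). So sub: x + 9 = 7.
Step 4. [x + 9 = 7] +9 is outermost — subtract 9 both sides ⇒ sub: x = -2.

Answer: x ∈ {-2}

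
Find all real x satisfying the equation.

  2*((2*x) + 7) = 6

Step 1. [2*((2*x) + 7) = 6] 2·(inner) — divide through by 2, so div: (2*x) + 7 = 3.
Step 2. [(2*x) + 7 = 3] subtract 7: x sits inside (… + 7) ⇒ sub: 2*x = -4.
Step 3. [2*x = -4] 2 out front; divide by 2, so div: x = -2.

Answer: x ∈ {-2}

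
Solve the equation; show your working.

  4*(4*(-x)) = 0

Step 1. [4*(4*(-x)) = 0] 4 out front; divide by 4 ⇒ div: 4*(-x) = 0.
Step 2. [4*(-x) = 0] 4·(inner) — divide through by 4 ⇒ div: -x = 0.
Step 3. [-x = 0] leading − — multiply by −1, so neg: x = 0.

Answer: x ∈ {0}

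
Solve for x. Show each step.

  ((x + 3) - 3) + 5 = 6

Step 1. [((x + 3) - 3) + 5 = 6] subtract 5: x sits inside (… + 5) ⇒ sub: (x + 3) - 3 = 1.
Step 2. [(x + 3) - 3 = 1] add 3: x sits inside (… - 3), so sub: x + 3 = 4.
Step 3. [x + 3 = 4] 3 comes off first (subtract 3), so sub: x = 1.

Answer: x ∈ {1}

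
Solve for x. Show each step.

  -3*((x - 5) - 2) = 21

Step 1. [-3*((x - 5) - 2) = 21] leading coefficient -3: divide by -3. So div: (x - 5) - 2 = -7.
Step 2. [(x - 5) - 2 = -7] 2 comes off first (add 2) ⇒ sub: x - 5 = -5.
Step 3. [x - 5 = -5] 5 comes off first (add 5) ⇒ sub: x = 0.

Answer: x ∈ {0}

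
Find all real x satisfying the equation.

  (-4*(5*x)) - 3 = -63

Step 1. [(-4*(5*x)) - 3 = -63] -3 is outermost — add 3 both sides ⇒ sub: -4*(5*x) = -60.
Step 2. [-4*(5*x) = -60] -4·(inner) — divide through by -4, so div: 5*x = 15.
Step 3. [5*x = 15] 5 out front; divide by 5, so div: x = 3.

Answer: x ∈ {3}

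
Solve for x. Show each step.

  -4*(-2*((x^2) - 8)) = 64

Step 1. [-4*(-2*((x^2) - 8)) = 64] leading coefficient -4: divide by -4, so div: -2*((x^2) - 8) = -16.
Step 2. [-2*((x^2) - 8) = -16] divide by the outer -2 ⇒ div: (x^2) - 8 = 8.
Step 3. [(x^2) - 8 = 8] -8 is outermost — add 8 both sides, so sub: x^2 = 16.
Step 4. [x^2 = 16] √ both sides: 16 ≥ 0 gives two branches ⇒ sqrt: x = 4 or -4.

Answer: x ∈ {-4, 4}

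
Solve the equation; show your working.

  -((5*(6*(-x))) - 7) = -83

Step 1. [-((5*(6*(-x))) - 7) = -83] leading − — multiply by −1, so neg: (5*(6*(-x))) - 7 = 83.
Step 2. [(5*(6*(-x))) - 7 = 83] the outer -7 inverts by adding 7, so sub: 5*(6*(-x)) = 90.
Step 3. [5*(6*(-x)) = 90] divide by the outer 5 ⇒ div: 6*(-x) = 18.
Step 4. [6*(-x) = 18] LHS = 6·(…); ÷6 both sides. So div: -x = 3.
Step 5. [-x = 3] flip signs both sides, so neg: x = -3.

Answer: x ∈ {-3}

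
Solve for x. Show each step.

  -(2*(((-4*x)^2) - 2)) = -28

Step 1. [-(2*(((-4*x)^2) - 2)) = -28] LHS negated; negate both sides ⇒ neg: 2*(((-4*x)^2) - 2) = 28.
Step 2. [2*(((-4*x)^2) - 2) = 28] 2·(inner) — divide through by 2 ⇒ div: ((-4*x)^2) - 2 = 14.
Step 3. [((-4*x)^2) - 2 = 14] the outer -2 inverts by adding 2. So sub: (-4*x)^2 = 16.
Step 4. [(-4*x)^2 = 16] √ both sides: 16 ≥ 0 gives two branches. So sqrt: -4*x = 4 or -4.
Step 5. [-4*x = 4 or -4] leading coefficient -4: divide by -4. So div: x = -1 or 1.

Answer: x ∈ {-1, 1}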